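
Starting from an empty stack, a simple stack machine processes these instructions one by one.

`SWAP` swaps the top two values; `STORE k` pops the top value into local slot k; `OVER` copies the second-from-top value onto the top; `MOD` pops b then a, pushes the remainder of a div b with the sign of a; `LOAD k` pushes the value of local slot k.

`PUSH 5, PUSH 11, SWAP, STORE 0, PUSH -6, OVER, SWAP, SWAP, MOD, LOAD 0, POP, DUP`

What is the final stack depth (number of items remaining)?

3

PUSH 5  → 5
PUSH 11 → 5 11
SWAP    → 11 5
STORE 0 → 11
PUSH -6 → 11 -6
OVER    → 11 -6 11
SWAP    → 11 11 -6
SWAP    → 11 -6 11
MOD     → 11 -6
LOAD 0  → 11 -6 5
POP     → 11 -6
DUP     → 11 -6 -6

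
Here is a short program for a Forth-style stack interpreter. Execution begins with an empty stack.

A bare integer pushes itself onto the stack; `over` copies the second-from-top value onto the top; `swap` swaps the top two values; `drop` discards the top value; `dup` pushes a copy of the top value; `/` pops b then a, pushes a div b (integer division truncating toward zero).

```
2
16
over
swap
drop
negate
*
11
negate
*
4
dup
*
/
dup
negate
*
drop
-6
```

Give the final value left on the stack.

2       2
16      2 16
over    2 16 2
swap    2 2 16
drop    2 2
negate  2 -2
*       -4
11      -4 11
negate  -4 -11
*       44
4       44 4
dup     44 4 4
*       44 16
/       2
dup     2 2
negate  2 -2
*       -4
drop    (empty)
-6      -6

-6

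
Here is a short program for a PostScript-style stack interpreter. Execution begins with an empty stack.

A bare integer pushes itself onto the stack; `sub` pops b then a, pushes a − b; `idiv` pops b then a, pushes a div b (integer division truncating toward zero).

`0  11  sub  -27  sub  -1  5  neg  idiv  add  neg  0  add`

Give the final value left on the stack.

-16

0    → [0]
11   → [0, 11]
sub  → [-11]
-27  → [-11, -27]
sub  → [16]
-1   → [16, -1]
5    → [16, -1, 5]
neg  → [16, -1, -5]
idiv → [16, 0]
add  → [16]
neg  → [-16]
0    → [-16, 0]
add  → [-16]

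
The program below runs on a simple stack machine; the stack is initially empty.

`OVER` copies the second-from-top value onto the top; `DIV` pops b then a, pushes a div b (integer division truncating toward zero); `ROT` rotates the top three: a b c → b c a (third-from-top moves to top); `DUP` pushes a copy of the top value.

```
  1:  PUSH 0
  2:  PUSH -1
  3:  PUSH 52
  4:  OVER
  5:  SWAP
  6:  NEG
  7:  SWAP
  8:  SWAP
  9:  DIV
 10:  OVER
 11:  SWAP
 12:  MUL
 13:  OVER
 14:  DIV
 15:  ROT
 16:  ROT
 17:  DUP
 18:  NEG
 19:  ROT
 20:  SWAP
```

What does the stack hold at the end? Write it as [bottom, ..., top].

PUSH 0   [0]
PUSH -1  [0, -1]
PUSH 52  [0, -1, 52]
OVER     [0, -1, 52, -1]
SWAP     [0, -1, -1, 52]
NEG      [0, -1, -1, -52]
SWAP     [0, -1, -52, -1]
SWAP     [0, -1, -1, -52]
DIV      [0, -1, 0]
OVER     [0, -1, 0, -1]
SWAP     [0, -1, -1, 0]
MUL      [0, -1, 0]
OVER     [0, -1, 0, -1]
DIV      [0, -1, 0]
ROT      [-1, 0, 0]
ROT      [0, 0, -1]
DUP      [0, 0, -1, -1]
NEG      [0, 0, -1, 1]
ROT      [0, -1, 1, 0]
SWAP     [0, -1, 0, 1]

[0, -1, 0, 1]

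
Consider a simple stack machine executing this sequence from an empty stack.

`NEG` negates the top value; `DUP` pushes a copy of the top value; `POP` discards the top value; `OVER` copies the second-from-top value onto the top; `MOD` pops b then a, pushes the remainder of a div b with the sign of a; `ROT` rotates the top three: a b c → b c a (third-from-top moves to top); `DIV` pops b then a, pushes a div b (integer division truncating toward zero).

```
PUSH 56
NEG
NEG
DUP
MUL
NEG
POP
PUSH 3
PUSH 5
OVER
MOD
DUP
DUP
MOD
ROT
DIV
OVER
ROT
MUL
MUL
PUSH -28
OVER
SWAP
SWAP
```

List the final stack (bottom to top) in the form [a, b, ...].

[0, -28, 0]

PUSH 56   [56]
NEG       [-56]
NEG       [56]
DUP       [56, 56]
MUL       [3136]
NEG       [-3136]
POP       []
PUSH 3    [3]
PUSH 5    [3, 5]
OVER      [3, 5, 3]
MOD       [3, 2]
DUP       [3, 2, 2]
DUP       [3, 2, 2, 2]
MOD       [3, 2, 0]
ROT       [2, 0, 3]
DIV       [2, 0]
OVER      [2, 0, 2]
ROT       [0, 2, 2]
MUL       [0, 4]
MUL       [0]
PUSH -28  [0, -28]
OVER      [0, -28, 0]
SWAP      [0, 0, -28]
SWAP      [0, -28, 0]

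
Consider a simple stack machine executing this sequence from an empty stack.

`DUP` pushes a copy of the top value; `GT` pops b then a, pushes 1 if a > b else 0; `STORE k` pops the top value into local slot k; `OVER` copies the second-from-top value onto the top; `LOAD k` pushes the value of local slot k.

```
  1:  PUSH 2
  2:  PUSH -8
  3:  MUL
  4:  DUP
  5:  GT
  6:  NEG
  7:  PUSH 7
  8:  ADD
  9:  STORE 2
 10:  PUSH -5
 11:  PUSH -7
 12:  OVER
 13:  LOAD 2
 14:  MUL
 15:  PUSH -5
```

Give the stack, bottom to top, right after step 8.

[7]

PUSH 2  → [2]
PUSH -8 → [2, -8]
MUL     → [-16]
DUP     → [-16, -16]
GT      → [0]
NEG     → [0]
PUSH 7  → [0, 7]
ADD     → [7]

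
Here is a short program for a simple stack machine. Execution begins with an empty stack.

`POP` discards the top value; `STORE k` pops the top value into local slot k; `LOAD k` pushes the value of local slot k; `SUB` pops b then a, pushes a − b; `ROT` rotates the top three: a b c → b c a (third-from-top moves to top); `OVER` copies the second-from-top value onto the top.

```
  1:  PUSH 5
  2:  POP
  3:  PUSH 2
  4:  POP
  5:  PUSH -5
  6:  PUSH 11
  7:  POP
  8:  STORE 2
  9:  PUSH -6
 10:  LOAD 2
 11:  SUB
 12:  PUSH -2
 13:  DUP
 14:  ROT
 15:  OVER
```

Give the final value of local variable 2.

PUSH 5  → [5]
POP     → []
PUSH 2  → [2]
POP     → []
PUSH -5 → [-5]
PUSH 11 → [-5, 11]
POP     → [-5]
STORE 2 → []
PUSH -6 → [-6]
LOAD 2  → [-6, -5]
SUB     → [-1]
PUSH -2 → [-1, -2]
DUP     → [-1, -2, -2]
ROT     → [-2, -2, -1]
OVER    → [-2, -2, -1, -2]

-5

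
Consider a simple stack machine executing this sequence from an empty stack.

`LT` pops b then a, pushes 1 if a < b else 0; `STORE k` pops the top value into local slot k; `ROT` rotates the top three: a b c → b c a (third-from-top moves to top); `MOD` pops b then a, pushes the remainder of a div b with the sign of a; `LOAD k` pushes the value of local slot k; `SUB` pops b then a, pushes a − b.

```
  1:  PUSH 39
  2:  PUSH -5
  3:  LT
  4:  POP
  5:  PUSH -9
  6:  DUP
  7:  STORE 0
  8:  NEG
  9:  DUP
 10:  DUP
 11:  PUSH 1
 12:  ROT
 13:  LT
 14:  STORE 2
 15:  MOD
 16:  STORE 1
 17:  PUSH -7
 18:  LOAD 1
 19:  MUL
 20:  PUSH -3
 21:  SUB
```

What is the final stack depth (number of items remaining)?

1

PUSH 39 -> [39]
PUSH -5 -> [39, -5]
LT      -> [0]
POP     -> []
PUSH -9 -> [-9]
DUP     -> [-9, -9]
STORE 0 -> [-9]
NEG     -> [9]
DUP     -> [9, 9]
DUP     -> [9, 9, 9]
PUSH 1  -> [9, 9, 9, 1]
ROT     -> [9, 9, 1, 9]
LT      -> [9, 9, 1]
STORE 2 -> [9, 9]
MOD     -> [0]
STORE 1 -> []
PUSH -7 -> [-7]
LOAD 1  -> [-7, 0]
MUL     -> [0]
PUSH -3 -> [0, -3]
SUB     -> [3]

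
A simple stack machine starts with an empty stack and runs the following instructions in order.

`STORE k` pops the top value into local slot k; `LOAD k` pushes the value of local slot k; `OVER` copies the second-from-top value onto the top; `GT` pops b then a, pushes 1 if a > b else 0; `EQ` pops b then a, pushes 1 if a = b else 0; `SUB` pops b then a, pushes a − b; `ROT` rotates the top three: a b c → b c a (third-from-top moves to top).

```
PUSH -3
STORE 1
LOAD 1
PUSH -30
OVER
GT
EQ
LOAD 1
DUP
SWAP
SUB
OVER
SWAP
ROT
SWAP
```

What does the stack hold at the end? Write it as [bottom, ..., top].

PUSH -3   -3
STORE 1   (empty)
LOAD 1    -3
PUSH -30  -3 -30
OVER      -3 -30 -3
GT        -3 0
EQ        0
LOAD 1    0 -3
DUP       0 -3 -3
SWAP      0 -3 -3
SUB       0 0
OVER      0 0 0
SWAP      0 0 0
ROT       0 0 0
SWAP      0 0 0

[0, 0, 0]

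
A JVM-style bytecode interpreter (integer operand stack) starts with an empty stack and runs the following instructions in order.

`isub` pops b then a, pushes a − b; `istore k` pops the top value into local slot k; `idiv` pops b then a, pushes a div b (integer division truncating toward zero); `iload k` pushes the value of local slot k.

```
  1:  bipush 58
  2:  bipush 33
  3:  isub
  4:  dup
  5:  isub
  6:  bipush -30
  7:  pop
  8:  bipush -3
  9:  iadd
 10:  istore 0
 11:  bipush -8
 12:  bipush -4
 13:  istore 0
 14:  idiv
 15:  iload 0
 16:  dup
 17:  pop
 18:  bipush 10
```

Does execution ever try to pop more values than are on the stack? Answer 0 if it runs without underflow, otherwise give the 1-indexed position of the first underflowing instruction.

14

bipush 58  → [58]
bipush 33  → [58, 33]
isub       → [25]
dup        → [25, 25]
isub       → [0]
bipush -30 → [0, -30]
pop        → [0]
bipush -3  → [0, -3]
iadd       → [-3]
istore 0   → []
bipush -8  → [-8]
bipush -4  → [-8, -4]
istore 0   → [-8]
idiv  — needs 2 operands, stack has 1 → underflow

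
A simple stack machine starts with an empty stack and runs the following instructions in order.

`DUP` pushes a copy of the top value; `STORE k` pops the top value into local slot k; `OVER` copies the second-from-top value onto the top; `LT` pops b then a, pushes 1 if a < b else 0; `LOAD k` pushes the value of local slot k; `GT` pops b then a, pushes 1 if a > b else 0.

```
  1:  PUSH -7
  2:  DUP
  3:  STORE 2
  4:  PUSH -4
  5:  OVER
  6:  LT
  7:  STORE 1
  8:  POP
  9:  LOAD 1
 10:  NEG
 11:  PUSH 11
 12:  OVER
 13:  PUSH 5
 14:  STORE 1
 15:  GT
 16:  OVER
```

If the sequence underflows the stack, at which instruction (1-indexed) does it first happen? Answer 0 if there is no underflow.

0

PUSH -7  -7
DUP      -7 -7
STORE 2  -7
PUSH -4  -7 -4
OVER     -7 -4 -7
LT       -7 0
STORE 1  -7
POP      (empty)
LOAD 1   0
NEG      0
PUSH 11  0 11
OVER     0 11 0
PUSH 5   0 11 0 5
STORE 1  0 11 0
GT       0 1
OVER     0 1 0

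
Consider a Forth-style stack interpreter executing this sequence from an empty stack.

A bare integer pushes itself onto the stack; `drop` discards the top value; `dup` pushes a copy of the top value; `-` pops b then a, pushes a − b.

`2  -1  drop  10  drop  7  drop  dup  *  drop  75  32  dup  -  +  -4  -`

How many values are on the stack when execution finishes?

2     [2]
-1    [2, -1]
drop  [2]
10    [2, 10]
drop  [2]
7     [2, 7]
drop  [2]
dup   [2, 2]
*     [4]
drop  []
75    [75]
32    [75, 32]
dup   [75, 32, 32]
-     [75, 0]
+     [75]
-4    [75, -4]
-     [79]

1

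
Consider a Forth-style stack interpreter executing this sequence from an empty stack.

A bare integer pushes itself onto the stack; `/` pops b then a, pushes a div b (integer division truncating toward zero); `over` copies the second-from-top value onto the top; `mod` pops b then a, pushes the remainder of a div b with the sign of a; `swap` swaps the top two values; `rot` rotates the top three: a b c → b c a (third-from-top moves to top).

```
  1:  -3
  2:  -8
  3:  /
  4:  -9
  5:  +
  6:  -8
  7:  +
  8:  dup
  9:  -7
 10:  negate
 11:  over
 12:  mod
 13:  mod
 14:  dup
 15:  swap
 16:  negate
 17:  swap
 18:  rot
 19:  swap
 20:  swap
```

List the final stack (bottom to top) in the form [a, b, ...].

[3, -3, -17]

-3     : -3
-8     : -3 -8
/      : 0
-9     : 0 -9
+      : -9
-8     : -9 -8
+      : -17
dup    : -17 -17
-7     : -17 -17 -7
negate : -17 -17 7
over   : -17 -17 7 -17
mod    : -17 -17 7
mod    : -17 -3
dup    : -17 -3 -3
swap   : -17 -3 -3
negate : -17 -3 3
swap   : -17 3 -3
rot    : 3 -3 -17
swap   : 3 -17 -3
swap   : 3 -3 -17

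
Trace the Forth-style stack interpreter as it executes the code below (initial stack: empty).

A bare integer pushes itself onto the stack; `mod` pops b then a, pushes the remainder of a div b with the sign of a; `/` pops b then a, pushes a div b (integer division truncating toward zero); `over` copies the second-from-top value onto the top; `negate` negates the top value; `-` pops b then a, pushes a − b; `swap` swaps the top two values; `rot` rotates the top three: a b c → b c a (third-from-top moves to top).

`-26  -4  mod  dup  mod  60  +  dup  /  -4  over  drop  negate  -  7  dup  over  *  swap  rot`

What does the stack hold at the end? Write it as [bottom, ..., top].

-26    → [-26]
-4     → [-26, -4]
mod    → [-2]
dup    → [-2, -2]
mod    → [0]
60     → [0, 60]
+      → [60]
dup    → [60, 60]
/      → [1]
-4     → [1, -4]
over   → [1, -4, 1]
drop   → [1, -4]
negate → [1, 4]
-      → [-3]
7      → [-3, 7]
dup    → [-3, 7, 7]
over   → [-3, 7, 7, 7]
*      → [-3, 7, 49]
swap   → [-3, 49, 7]
rot    → [49, 7, -3]

[49, 7, -3]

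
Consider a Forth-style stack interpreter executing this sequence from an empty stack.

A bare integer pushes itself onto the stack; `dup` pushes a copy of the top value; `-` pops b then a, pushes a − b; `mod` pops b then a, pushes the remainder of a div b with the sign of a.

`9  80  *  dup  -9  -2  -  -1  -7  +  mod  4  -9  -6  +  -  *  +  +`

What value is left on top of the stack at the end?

9   : 9
80  : 9 80
*   : 720
dup : 720 720
-9  : 720 720 -9
-2  : 720 720 -9 -2
-   : 720 720 -7
-1  : 720 720 -7 -1
-7  : 720 720 -7 -1 -7
+   : 720 720 -7 -8
mod : 720 720 -7
4   : 720 720 -7 4
-9  : 720 720 -7 4 -9
-6  : 720 720 -7 4 -9 -6
+   : 720 720 -7 4 -15
-   : 720 720 -7 19
*   : 720 720 -133
+   : 720 587
+   : 1307

1307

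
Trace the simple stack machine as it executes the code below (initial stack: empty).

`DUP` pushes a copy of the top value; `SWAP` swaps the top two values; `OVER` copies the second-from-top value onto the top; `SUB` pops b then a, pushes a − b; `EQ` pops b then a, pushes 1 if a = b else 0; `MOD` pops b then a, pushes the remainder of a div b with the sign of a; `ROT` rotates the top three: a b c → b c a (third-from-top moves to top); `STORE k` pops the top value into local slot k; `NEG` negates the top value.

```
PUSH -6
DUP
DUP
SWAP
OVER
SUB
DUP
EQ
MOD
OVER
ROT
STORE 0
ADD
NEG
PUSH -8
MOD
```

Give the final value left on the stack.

6

PUSH -6 : [-6]
DUP     : [-6, -6]
DUP     : [-6, -6, -6]
SWAP    : [-6, -6, -6]
OVER    : [-6, -6, -6, -6]
SUB     : [-6, -6, 0]
DUP     : [-6, -6, 0, 0]
EQ      : [-6, -6, 1]
MOD     : [-6, 0]
OVER    : [-6, 0, -6]
ROT     : [0, -6, -6]
STORE 0 : [0, -6]
ADD     : [-6]
NEG     : [6]
PUSH -8 : [6, -8]
MOD     : [6]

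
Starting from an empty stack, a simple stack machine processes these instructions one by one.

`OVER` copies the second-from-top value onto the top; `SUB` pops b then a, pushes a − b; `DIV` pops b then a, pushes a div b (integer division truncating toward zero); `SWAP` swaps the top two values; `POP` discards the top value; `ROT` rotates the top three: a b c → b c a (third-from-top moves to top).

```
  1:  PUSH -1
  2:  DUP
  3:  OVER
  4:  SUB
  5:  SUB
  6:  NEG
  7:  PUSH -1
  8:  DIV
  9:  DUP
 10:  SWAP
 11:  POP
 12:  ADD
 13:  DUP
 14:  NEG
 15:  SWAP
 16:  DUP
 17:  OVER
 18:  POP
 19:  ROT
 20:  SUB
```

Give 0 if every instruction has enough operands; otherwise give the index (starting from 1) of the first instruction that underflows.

PUSH -1 : [-1]
DUP     : [-1, -1]
OVER    : [-1, -1, -1]
SUB     : [-1, 0]
SUB     : [-1]
NEG     : [1]
PUSH -1 : [1, -1]
DIV     : [-1]
DUP     : [-1, -1]
SWAP    : [-1, -1]
POP     : [-1]
ADD  — needs 2 operands, stack has 1 → underflow

12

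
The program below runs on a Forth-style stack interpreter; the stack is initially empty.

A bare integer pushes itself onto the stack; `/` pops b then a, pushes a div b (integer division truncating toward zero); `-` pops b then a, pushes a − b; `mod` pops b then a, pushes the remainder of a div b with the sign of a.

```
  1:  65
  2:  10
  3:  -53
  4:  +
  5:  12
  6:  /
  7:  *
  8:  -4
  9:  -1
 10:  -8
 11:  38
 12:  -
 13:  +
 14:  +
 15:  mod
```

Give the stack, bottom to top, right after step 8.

65  -> [65]
10  -> [65, 10]
-53 -> [65, 10, -53]
+   -> [65, -43]
12  -> [65, -43, 12]
/   -> [65, -3]
*   -> [-195]
-4  -> [-195, -4]

[-195, -4]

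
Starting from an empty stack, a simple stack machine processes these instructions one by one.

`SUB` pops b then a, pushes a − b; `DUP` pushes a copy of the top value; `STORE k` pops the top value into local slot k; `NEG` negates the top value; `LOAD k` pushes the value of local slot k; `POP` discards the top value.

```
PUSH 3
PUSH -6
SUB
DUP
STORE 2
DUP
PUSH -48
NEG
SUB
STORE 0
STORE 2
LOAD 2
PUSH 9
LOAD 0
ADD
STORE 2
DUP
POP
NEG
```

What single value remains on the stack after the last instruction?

PUSH 3   → 3
PUSH -6  → 3 -6
SUB      → 9
DUP      → 9 9
STORE 2  → 9
DUP      → 9 9
PUSH -48 → 9 9 -48
NEG      → 9 9 48
SUB      → 9 -39
STORE 0  → 9
STORE 2  → (empty)
LOAD 2   → 9
PUSH 9   → 9 9
LOAD 0   → 9 9 -39
ADD      → 9 -30
STORE 2  → 9
DUP      → 9 9
POP      → 9
NEG      → -9

-9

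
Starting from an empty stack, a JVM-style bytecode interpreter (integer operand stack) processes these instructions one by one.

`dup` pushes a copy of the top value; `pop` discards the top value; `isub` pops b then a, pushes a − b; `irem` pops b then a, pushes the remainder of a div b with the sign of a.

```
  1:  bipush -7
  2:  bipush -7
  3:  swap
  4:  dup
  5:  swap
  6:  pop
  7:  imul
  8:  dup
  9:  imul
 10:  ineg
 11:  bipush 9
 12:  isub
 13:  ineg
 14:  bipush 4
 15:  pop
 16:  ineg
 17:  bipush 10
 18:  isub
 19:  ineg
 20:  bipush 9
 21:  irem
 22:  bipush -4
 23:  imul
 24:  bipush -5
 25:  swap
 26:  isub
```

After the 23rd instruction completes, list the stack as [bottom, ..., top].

bipush -7  [-7]
bipush -7  [-7, -7]
swap       [-7, -7]
dup        [-7, -7, -7]
swap       [-7, -7, -7]
pop        [-7, -7]
imul       [49]
dup        [49, 49]
imul       [2401]
ineg       [-2401]
bipush 9   [-2401, 9]
isub       [-2410]
ineg       [2410]
bipush 4   [2410, 4]
pop        [2410]
ineg       [-2410]
bipush 10  [-2410, 10]
isub       [-2420]
ineg       [2420]
bipush 9   [2420, 9]
irem       [8]
bipush -4  [8, -4]
imul       [-32]

[-32]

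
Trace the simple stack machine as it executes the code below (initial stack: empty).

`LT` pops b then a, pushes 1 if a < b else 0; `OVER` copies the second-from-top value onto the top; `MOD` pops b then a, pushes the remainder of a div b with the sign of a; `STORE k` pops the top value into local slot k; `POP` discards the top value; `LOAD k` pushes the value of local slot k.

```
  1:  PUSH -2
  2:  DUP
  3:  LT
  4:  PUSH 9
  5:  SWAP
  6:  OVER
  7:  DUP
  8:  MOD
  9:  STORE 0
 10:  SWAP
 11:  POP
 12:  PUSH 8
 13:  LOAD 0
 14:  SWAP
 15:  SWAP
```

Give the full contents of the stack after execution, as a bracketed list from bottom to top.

PUSH -2 → -2
DUP     → -2 -2
LT      → 0
PUSH 9  → 0 9
SWAP    → 9 0
OVER    → 9 0 9
DUP     → 9 0 9 9
MOD     → 9 0 0
STORE 0 → 9 0
SWAP    → 0 9
POP     → 0
PUSH 8  → 0 8
LOAD 0  → 0 8 0
SWAP    → 0 0 8
SWAP    → 0 8 0

[0, 8, 0]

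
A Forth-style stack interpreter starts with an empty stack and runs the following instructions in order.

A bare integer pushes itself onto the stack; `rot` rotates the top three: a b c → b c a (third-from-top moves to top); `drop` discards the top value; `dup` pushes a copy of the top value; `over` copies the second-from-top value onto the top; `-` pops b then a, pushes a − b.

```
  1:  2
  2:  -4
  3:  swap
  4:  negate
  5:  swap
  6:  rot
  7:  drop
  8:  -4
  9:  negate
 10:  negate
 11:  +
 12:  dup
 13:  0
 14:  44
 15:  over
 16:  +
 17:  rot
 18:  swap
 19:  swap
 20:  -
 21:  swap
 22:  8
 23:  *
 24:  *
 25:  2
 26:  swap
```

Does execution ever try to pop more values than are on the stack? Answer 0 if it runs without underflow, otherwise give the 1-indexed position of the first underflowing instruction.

6

2      → 2
-4     → 2 -4
swap   → -4 2
negate → -4 -2
swap   → -2 -4
rot  — needs 3 operands, stack has 2 → underflow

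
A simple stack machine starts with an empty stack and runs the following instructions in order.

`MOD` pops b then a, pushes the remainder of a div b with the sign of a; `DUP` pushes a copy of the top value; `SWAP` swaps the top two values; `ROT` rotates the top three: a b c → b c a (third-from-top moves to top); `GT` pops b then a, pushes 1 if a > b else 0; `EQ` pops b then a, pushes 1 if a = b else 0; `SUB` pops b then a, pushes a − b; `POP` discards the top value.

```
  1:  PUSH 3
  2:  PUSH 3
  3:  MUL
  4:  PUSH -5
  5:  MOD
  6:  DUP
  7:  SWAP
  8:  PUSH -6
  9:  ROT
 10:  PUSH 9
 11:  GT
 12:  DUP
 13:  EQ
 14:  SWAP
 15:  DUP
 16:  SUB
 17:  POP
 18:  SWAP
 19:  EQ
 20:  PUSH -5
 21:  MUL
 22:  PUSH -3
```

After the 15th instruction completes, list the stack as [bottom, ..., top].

PUSH 3  → [3]
PUSH 3  → [3, 3]
MUL     → [9]
PUSH -5 → [9, -5]
MOD     → [4]
DUP     → [4, 4]
SWAP    → [4, 4]
PUSH -6 → [4, 4, -6]
ROT     → [4, -6, 4]
PUSH 9  → [4, -6, 4, 9]
GT      → [4, -6, 0]
DUP     → [4, -6, 0, 0]
EQ      → [4, -6, 1]
SWAP    → [4, 1, -6]
DUP     → [4, 1, -6, -6]

[4, 1, -6, -6]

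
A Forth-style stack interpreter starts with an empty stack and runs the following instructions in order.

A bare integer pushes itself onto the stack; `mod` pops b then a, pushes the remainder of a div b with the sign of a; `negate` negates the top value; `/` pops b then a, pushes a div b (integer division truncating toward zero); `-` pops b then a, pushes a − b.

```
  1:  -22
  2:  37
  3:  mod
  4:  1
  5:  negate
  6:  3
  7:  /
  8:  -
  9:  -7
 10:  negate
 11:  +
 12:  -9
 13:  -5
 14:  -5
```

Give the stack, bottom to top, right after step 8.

[-22]

-22     -22
37      -22 37
mod     -22
1       -22 1
negate  -22 -1
3       -22 -1 3
/       -22 0
-       -22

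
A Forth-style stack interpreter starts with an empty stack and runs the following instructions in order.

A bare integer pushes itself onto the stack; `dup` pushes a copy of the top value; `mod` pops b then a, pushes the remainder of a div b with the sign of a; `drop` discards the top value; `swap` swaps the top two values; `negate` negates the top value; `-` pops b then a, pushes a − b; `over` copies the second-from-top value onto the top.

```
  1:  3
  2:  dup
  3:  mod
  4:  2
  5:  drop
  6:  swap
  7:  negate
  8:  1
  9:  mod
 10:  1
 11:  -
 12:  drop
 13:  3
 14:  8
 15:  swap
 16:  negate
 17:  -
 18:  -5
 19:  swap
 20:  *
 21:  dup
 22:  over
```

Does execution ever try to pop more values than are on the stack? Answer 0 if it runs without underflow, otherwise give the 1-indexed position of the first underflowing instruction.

6

3    : 3
dup  : 3 3
mod  : 0
2    : 0 2
drop : 0
swap  — needs 2 operands, stack has 1 → underflow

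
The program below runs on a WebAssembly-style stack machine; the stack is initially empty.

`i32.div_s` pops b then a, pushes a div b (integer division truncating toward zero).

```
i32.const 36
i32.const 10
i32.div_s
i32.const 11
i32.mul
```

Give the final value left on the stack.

i32.const 36 -> 36
i32.const 10 -> 36 10
i32.div_s    -> 3
i32.const 11 -> 3 11
i32.mul      -> 33

33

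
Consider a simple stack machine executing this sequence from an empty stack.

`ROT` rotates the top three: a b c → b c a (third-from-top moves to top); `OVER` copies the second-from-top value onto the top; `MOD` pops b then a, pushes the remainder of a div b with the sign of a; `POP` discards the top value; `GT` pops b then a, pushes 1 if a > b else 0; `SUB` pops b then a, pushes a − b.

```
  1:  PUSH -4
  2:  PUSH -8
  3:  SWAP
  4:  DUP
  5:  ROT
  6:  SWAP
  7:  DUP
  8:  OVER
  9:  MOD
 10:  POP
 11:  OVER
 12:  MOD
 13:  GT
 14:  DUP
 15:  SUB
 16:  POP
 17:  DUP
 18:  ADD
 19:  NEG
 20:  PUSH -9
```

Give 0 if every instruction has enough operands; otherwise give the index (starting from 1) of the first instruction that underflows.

PUSH -4  [-4]
PUSH -8  [-4, -8]
SWAP     [-8, -4]
DUP      [-8, -4, -4]
ROT      [-4, -4, -8]
SWAP     [-4, -8, -4]
DUP      [-4, -8, -4, -4]
OVER     [-4, -8, -4, -4, -4]
MOD      [-4, -8, -4, 0]
POP      [-4, -8, -4]
OVER     [-4, -8, -4, -8]
MOD      [-4, -8, -4]
GT       [-4, 0]
DUP      [-4, 0, 0]
SUB      [-4, 0]
POP      [-4]
DUP      [-4, -4]
ADD      [-8]
NEG      [8]
PUSH -9  [8, -9]

0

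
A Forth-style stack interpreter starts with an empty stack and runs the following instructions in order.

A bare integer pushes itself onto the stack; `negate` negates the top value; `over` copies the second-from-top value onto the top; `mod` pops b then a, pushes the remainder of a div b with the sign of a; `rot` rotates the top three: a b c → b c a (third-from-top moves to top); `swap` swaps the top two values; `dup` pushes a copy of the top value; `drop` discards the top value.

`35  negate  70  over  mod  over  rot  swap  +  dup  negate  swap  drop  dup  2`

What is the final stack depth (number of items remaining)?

35      35
negate  -35
70      -35 70
over    -35 70 -35
mod     -35 0
over    -35 0 -35
rot     0 -35 -35
swap    0 -35 -35
+       0 -70
dup     0 -70 -70
negate  0 -70 70
swap    0 70 -70
drop    0 70
dup     0 70 70
2       0 70 70 2

4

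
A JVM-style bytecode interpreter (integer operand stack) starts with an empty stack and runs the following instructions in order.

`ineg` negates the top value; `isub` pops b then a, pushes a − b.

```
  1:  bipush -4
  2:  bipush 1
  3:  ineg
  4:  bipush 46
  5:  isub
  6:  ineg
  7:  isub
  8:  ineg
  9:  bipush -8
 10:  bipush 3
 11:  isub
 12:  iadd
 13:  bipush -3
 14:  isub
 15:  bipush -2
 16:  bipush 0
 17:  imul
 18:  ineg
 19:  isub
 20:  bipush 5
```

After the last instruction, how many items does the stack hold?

2

bipush -4 → [-4]
bipush 1  → [-4, 1]
ineg      → [-4, -1]
bipush 46 → [-4, -1, 46]
isub      → [-4, -47]
ineg      → [-4, 47]
isub      → [-51]
ineg      → [51]
bipush -8 → [51, -8]
bipush 3  → [51, -8, 3]
isub      → [51, -11]
iadd      → [40]
bipush -3 → [40, -3]
isub      → [43]
bipush -2 → [43, -2]
bipush 0  → [43, -2, 0]
imul      → [43, 0]
ineg      → [43, 0]
isub      → [43]
bipush 5  → [43, 5]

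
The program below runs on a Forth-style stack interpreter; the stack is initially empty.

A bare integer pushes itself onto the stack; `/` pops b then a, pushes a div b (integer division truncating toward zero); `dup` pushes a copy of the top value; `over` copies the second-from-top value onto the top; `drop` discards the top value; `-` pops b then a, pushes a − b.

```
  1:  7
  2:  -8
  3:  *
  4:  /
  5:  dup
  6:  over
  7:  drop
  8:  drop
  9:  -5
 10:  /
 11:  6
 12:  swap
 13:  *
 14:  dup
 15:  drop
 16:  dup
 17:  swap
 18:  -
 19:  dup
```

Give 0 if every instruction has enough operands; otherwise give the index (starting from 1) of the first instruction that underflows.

4

7   7
-8  7 -8
*   -56
/  — needs 2 operands, stack has 1 → underflow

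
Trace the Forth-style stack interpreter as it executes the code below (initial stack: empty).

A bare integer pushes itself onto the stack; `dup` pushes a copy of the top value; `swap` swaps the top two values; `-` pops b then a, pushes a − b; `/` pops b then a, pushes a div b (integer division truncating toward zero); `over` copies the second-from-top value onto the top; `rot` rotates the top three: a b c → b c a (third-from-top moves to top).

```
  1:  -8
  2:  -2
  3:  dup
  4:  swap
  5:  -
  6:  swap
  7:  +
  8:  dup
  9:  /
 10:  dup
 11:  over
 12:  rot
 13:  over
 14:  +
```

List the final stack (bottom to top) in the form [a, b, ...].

-8   → [-8]
-2   → [-8, -2]
dup  → [-8, -2, -2]
swap → [-8, -2, -2]
-    → [-8, 0]
swap → [0, -8]
+    → [-8]
dup  → [-8, -8]
/    → [1]
dup  → [1, 1]
over → [1, 1, 1]
rot  → [1, 1, 1]
over → [1, 1, 1, 1]
+    → [1, 1, 2]

[1, 1, 2]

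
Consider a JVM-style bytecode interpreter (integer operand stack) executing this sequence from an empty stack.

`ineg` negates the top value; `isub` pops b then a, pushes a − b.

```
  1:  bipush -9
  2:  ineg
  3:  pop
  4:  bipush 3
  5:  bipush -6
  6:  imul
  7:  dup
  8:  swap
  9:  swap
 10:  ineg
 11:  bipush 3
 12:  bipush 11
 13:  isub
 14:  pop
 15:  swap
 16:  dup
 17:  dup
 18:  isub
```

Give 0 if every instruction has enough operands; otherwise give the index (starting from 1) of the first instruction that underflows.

bipush -9 → -9
ineg      → 9
pop       → (empty)
bipush 3  → 3
bipush -6 → 3 -6
imul      → -18
dup       → -18 -18
swap      → -18 -18
swap      → -18 -18
ineg      → -18 18
bipush 3  → -18 18 3
bipush 11 → -18 18 3 11
isub      → -18 18 -8
pop       → -18 18
swap      → 18 -18
dup       → 18 -18 -18
dup       → 18 -18 -18 -18
isub      → 18 -18 0

0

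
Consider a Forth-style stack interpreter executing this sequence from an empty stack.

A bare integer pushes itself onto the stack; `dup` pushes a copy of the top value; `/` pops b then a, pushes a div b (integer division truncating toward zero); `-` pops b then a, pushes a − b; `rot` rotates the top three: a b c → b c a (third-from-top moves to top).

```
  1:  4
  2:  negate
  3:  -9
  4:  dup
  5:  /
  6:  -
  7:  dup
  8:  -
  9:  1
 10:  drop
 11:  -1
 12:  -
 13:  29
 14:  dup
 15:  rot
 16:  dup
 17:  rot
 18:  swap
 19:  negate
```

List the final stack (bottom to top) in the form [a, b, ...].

4      → [4]
negate → [-4]
-9     → [-4, -9]
dup    → [-4, -9, -9]
/      → [-4, 1]
-      → [-5]
dup    → [-5, -5]
-      → [0]
1      → [0, 1]
drop   → [0]
-1     → [0, -1]
-      → [1]
29     → [1, 29]
dup    → [1, 29, 29]
rot    → [29, 29, 1]
dup    → [29, 29, 1, 1]
rot    → [29, 1, 1, 29]
swap   → [29, 1, 29, 1]
negate → [29, 1, 29, -1]

[29, 1, 29, -1]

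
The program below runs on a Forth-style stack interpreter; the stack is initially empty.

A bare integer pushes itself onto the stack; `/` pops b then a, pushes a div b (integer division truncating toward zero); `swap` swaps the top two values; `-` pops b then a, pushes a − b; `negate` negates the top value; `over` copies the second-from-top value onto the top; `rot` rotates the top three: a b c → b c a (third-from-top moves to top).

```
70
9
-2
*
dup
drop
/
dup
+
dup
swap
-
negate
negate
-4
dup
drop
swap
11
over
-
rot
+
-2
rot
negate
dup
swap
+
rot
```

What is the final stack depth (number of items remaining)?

3

70      [70]
9       [70, 9]
-2      [70, 9, -2]
*       [70, -18]
dup     [70, -18, -18]
drop    [70, -18]
/       [-3]
dup     [-3, -3]
+       [-6]
dup     [-6, -6]
swap    [-6, -6]
-       [0]
negate  [0]
negate  [0]
-4      [0, -4]
dup     [0, -4, -4]
drop    [0, -4]
swap    [-4, 0]
11      [-4, 0, 11]
over    [-4, 0, 11, 0]
-       [-4, 0, 11]
rot     [0, 11, -4]
+       [0, 7]
-2      [0, 7, -2]
rot     [7, -2, 0]
negate  [7, -2, 0]
dup     [7, -2, 0, 0]
swap    [7, -2, 0, 0]
+       [7, -2, 0]
rot     [-2, 0, 7]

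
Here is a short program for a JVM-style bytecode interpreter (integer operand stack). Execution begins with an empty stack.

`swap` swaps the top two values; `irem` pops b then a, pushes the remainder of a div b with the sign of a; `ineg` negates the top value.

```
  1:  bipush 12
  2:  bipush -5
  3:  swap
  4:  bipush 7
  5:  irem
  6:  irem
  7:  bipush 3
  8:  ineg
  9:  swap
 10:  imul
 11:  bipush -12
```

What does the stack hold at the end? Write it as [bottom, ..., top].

bipush 12   12
bipush -5   12 -5
swap        -5 12
bipush 7    -5 12 7
irem        -5 5
irem        0
bipush 3    0 3
ineg        0 -3
swap        -3 0
imul        0
bipush -12  0 -12

[0, -12]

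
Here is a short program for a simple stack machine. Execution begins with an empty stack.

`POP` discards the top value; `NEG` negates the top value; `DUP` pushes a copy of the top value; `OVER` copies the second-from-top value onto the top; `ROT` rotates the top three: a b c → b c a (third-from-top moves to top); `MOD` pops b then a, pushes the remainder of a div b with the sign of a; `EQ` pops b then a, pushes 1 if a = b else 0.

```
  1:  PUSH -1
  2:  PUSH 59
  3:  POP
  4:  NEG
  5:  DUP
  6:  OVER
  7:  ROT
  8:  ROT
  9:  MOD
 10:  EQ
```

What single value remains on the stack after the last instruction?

0

PUSH -1 : -1
PUSH 59 : -1 59
POP     : -1
NEG     : 1
DUP     : 1 1
OVER    : 1 1 1
ROT     : 1 1 1
ROT     : 1 1 1
MOD     : 1 0
EQ      : 0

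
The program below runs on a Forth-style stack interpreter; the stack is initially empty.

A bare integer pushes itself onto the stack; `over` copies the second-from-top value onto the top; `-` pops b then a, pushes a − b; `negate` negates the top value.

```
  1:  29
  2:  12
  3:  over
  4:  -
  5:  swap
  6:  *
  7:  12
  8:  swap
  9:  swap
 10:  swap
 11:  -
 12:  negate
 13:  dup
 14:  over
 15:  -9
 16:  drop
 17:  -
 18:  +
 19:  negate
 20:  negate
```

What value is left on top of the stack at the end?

29     : 29
12     : 29 12
over   : 29 12 29
-      : 29 -17
swap   : -17 29
*      : -493
12     : -493 12
swap   : 12 -493
swap   : -493 12
swap   : 12 -493
-      : 505
negate : -505
dup    : -505 -505
over   : -505 -505 -505
-9     : -505 -505 -505 -9
drop   : -505 -505 -505
-      : -505 0
+      : -505
negate : 505
negate : -505

-505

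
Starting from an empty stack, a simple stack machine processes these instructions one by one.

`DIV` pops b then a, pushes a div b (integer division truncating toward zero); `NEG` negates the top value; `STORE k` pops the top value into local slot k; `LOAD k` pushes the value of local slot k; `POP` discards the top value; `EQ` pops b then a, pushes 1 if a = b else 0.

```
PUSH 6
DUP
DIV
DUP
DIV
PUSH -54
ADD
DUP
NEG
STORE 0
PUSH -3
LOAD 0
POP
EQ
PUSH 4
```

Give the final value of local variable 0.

PUSH 6   -> 6
DUP      -> 6 6
DIV      -> 1
DUP      -> 1 1
DIV      -> 1
PUSH -54 -> 1 -54
ADD      -> -53
DUP      -> -53 -53
NEG      -> -53 53
STORE 0  -> -53
PUSH -3  -> -53 -3
LOAD 0   -> -53 -3 53
POP      -> -53 -3
EQ       -> 0
PUSH 4   -> 0 4

53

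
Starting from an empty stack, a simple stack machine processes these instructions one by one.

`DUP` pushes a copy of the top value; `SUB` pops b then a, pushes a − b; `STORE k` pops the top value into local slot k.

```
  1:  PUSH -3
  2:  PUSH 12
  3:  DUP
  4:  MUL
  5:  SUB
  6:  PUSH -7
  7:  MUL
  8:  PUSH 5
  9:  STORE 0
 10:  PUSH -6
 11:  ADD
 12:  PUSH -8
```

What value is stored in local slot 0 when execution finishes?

PUSH -3  -3
PUSH 12  -3 12
DUP      -3 12 12
MUL      -3 144
SUB      -147
PUSH -7  -147 -7
MUL      1029
PUSH 5   1029 5
STORE 0  1029
PUSH -6  1029 -6
ADD      1023
PUSH -8  1023 -8

5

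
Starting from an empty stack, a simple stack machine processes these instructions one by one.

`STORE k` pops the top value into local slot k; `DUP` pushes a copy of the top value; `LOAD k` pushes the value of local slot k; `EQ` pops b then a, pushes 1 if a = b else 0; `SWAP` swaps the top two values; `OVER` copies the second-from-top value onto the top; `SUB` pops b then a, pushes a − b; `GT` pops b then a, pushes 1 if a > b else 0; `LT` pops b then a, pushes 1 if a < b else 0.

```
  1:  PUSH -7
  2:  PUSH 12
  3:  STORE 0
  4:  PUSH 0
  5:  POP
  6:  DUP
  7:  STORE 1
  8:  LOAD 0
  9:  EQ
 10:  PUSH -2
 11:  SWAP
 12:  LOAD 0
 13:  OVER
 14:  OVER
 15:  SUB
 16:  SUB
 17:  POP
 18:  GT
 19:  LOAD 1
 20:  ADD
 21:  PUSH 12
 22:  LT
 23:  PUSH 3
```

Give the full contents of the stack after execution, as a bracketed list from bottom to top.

PUSH -7 : -7
PUSH 12 : -7 12
STORE 0 : -7
PUSH 0  : -7 0
POP     : -7
DUP     : -7 -7
STORE 1 : -7
LOAD 0  : -7 12
EQ      : 0
PUSH -2 : 0 -2
SWAP    : -2 0
LOAD 0  : -2 0 12
OVER    : -2 0 12 0
OVER    : -2 0 12 0 12
SUB     : -2 0 12 -12
SUB     : -2 0 24
POP     : -2 0
GT      : 0
LOAD 1  : 0 -7
ADD     : -7
PUSH 12 : -7 12
LT      : 1
PUSH 3  : 1 3

[1, 3]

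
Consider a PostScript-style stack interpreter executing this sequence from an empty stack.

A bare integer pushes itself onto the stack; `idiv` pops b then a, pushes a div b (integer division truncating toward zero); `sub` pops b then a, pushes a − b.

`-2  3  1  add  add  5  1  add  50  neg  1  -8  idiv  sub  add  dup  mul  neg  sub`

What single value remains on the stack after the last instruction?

1938

-2   -> [-2]
3    -> [-2, 3]
1    -> [-2, 3, 1]
add  -> [-2, 4]
add  -> [2]
5    -> [2, 5]
1    -> [2, 5, 1]
add  -> [2, 6]
50   -> [2, 6, 50]
neg  -> [2, 6, -50]
1    -> [2, 6, -50, 1]
-8   -> [2, 6, -50, 1, -8]
idiv -> [2, 6, -50, 0]
sub  -> [2, 6, -50]
add  -> [2, -44]
dup  -> [2, -44, -44]
mul  -> [2, 1936]
neg  -> [2, -1936]
sub  -> [1938]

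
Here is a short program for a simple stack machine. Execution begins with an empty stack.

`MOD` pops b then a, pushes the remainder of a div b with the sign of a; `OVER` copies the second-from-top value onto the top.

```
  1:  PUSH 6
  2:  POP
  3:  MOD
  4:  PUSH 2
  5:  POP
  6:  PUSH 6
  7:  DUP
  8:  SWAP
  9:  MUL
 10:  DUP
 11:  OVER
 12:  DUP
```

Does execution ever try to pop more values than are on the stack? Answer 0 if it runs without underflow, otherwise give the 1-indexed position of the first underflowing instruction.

PUSH 6 : [6]
POP    : []
MOD  — needs 2 operands, stack has 0 → underflow

3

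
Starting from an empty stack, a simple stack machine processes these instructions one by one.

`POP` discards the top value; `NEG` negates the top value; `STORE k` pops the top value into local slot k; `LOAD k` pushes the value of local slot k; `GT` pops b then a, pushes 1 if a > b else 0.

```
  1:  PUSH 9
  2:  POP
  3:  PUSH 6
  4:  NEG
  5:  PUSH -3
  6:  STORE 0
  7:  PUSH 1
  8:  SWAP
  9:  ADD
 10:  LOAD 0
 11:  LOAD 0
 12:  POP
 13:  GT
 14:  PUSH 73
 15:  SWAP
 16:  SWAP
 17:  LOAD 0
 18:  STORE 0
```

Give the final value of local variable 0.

PUSH 9  → [9]
POP     → []
PUSH 6  → [6]
NEG     → [-6]
PUSH -3 → [-6, -3]
STORE 0 → [-6]
PUSH 1  → [-6, 1]
SWAP    → [1, -6]
ADD     → [-5]
LOAD 0  → [-5, -3]
LOAD 0  → [-5, -3, -3]
POP     → [-5, -3]
GT      → [0]
PUSH 73 → [0, 73]
SWAP    → [73, 0]
SWAP    → [0, 73]
LOAD 0  → [0, 73, -3]
STORE 0 → [0, 73]

-3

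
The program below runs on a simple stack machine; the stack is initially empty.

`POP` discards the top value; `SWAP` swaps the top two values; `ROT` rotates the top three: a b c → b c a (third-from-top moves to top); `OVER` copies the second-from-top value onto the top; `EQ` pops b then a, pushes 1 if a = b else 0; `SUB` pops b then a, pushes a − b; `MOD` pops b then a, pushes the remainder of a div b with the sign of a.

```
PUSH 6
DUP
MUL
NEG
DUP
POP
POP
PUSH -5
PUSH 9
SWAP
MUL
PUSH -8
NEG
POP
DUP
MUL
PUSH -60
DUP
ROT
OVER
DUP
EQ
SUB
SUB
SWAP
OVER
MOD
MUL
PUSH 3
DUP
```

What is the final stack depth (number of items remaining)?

3

PUSH 6    6
DUP       6 6
MUL       36
NEG       -36
DUP       -36 -36
POP       -36
POP       (empty)
PUSH -5   -5
PUSH 9    -5 9
SWAP      9 -5
MUL       -45
PUSH -8   -45 -8
NEG       -45 8
POP       -45
DUP       -45 -45
MUL       2025
PUSH -60  2025 -60
DUP       2025 -60 -60
ROT       -60 -60 2025
OVER      -60 -60 2025 -60
DUP       -60 -60 2025 -60 -60
EQ        -60 -60 2025 1
SUB       -60 -60 2024
SUB       -60 -2084
SWAP      -2084 -60
OVER      -2084 -60 -2084
MOD       -2084 -60
MUL       125040
PUSH 3    125040 3
DUP       125040 3 3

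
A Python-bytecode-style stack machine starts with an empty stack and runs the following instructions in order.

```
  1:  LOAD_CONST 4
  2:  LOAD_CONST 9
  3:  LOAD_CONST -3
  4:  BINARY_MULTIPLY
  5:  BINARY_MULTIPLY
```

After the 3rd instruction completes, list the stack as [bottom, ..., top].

LOAD_CONST 4  -> 4
LOAD_CONST 9  -> 4 9
LOAD_CONST -3 -> 4 9 -3

[4, 9, -3]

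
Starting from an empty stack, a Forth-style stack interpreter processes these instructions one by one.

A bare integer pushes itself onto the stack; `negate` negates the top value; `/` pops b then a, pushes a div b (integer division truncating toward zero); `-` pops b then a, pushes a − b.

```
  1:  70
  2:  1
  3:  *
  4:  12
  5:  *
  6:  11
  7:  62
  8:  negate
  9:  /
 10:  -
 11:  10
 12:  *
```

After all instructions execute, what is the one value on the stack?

8400

70      70
1       70 1
*       70
12      70 12
*       840
11      840 11
62      840 11 62
negate  840 11 -62
/       840 0
-       840
10      840 10
*       8400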